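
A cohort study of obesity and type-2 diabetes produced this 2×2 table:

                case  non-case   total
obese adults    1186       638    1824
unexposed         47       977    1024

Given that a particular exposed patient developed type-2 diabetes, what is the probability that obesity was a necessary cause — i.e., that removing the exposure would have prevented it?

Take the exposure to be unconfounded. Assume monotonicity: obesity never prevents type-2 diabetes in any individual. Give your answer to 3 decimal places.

p₁ = P(outcome | exposed) = 1186/1824 = 0.65022
p₀ = P(outcome | unexposed) = 47/1024 = 0.045898
Under exogeneity and monotonicity, PN = (p₁ − p₀)/p₁.
PN = (0.65022 − 0.045898) / 0.65022 ≈ 0.9294

PN ≈ 0.929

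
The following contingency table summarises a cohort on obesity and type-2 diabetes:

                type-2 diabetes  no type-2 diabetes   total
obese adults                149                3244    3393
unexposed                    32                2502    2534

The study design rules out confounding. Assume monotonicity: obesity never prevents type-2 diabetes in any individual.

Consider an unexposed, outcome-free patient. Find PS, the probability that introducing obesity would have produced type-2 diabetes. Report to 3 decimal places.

p₁ = P(outcome | exposed) = 149/3393 = 0.043914
p₀ = P(outcome | unexposed) = 32/2534 = 0.012628
Under exogeneity and monotonicity, PS = (p₁ − p₀)/(1 − p₀).
PS = (0.043914 − 0.012628) / 0.98737 ≈ 0.0317

PS ≈ 0.032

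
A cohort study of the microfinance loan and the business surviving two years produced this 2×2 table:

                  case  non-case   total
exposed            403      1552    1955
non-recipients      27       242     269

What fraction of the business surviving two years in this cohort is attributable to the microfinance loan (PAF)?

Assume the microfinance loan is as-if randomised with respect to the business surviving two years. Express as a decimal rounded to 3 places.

p₁ = P(outcome | exposed) = 403/1955 = 0.20614
p₀ = P(outcome | unexposed) = 27/269 = 0.10037
Exposure prevalence π = 1955/2224 = 0.87905; overall risk P(Y=1) = 0.19335.
Under exogeneity, PAF = [P(Y=1) − p₀]/P(Y=1).
PAF = (0.19335 − 0.10037) / 0.19335 ≈ 0.4809

PAF ≈ 0.481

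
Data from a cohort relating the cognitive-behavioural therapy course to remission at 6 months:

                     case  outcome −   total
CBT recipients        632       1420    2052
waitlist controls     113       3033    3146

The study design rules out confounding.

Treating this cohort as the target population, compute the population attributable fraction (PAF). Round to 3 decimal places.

p₁ = P(outcome | exposed) = 632/2052 = 0.30799
p₀ = P(outcome | unexposed) = 113/3146 = 0.035919
Exposure prevalence π = 2052/5198 = 0.39477; overall risk P(Y=1) = 0.14332.
Under exogeneity, PAF = [P(Y=1) − p₀]/P(Y=1).
PAF = (0.14332 − 0.035919) / 0.14332 ≈ 0.7494

PAF ≈ 0.749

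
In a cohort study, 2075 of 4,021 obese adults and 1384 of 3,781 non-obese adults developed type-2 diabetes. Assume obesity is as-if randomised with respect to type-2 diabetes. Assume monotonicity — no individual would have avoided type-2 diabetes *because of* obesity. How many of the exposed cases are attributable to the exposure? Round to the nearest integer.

about 603 cases

p₁ = P(outcome | exposed) = 2075/4021 = 0.51604
p₀ = P(outcome | unexposed) = 1384/3781 = 0.36604
PN = (p₁ − p₀)/p₁ = (0.51604 − 0.36604) / 0.51604 ≈ 0.29067.
Attributable cases ≈ PN × (exposed cases) = 0.29067 × 2075 ≈ 603.15.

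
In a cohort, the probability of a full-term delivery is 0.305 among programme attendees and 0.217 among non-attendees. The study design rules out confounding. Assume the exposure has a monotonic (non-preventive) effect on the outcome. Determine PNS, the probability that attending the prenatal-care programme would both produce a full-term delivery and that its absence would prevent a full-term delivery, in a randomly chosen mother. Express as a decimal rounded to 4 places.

Let p₁ = 0.305, p₀ = 0.217.
Under exogeneity and monotonicity, PNS = p₁ − p₀.
PNS = 0.305 − 0.217 = 0.088

PNS ≈ 0.0880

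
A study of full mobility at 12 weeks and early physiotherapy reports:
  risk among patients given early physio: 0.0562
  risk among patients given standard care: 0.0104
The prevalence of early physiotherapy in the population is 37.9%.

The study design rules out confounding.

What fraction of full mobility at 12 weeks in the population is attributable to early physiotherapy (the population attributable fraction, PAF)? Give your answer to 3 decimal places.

Let p₁ = 0.0562, p₀ = 0.0104.
Overall risk P(Y=1) = π·p₁ + (1−π)·p₀ = 0.379×0.0562 + 0.621×0.0104 = 0.027758.
Under exogeneity, PAF = [P(Y=1) − p₀] / P(Y=1).
PAF = (0.027758 − 0.0104) / 0.027758 ≈ 0.6253

PAF ≈ 0.625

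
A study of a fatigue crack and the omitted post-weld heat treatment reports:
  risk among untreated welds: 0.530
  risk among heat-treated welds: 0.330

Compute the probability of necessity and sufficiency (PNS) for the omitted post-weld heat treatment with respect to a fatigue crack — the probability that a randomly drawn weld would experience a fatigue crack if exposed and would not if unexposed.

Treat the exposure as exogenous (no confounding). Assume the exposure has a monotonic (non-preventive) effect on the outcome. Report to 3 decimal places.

Let p₁ = 0.53, p₀ = 0.33.
Under exogeneity and monotonicity, PNS = p₁ − p₀.
PNS = 0.53 − 0.33 = 0.2

PNS ≈ 0.200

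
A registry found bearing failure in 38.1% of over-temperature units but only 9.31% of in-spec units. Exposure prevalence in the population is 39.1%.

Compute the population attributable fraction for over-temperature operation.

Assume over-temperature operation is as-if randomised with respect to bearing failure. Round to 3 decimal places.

PAF ≈ 0.547

p₁ = 0.381, p₀ = 0.0931.
Overall risk P(Y=1) = π·p₁ + (1−π)·p₀ = 0.391×0.381 + 0.609×0.0931 = 0.20567.
Under exogeneity, PAF = [P(Y=1) − p₀] / P(Y=1).
PAF = (0.20567 − 0.0931) / 0.20567 ≈ 0.5473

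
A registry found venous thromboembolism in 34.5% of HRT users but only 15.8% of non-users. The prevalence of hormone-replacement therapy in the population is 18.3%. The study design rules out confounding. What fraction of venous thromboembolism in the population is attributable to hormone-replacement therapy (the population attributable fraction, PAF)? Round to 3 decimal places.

PAF ≈ 0.178

p₁ = 0.345, p₀ = 0.158.
Overall risk P(Y=1) = π·p₁ + (1−π)·p₀ = 0.183×0.345 + 0.817×0.158 = 0.19222.
Under exogeneity, PAF = [P(Y=1) − p₀] / P(Y=1).
PAF = (0.19222 − 0.158) / 0.19222 ≈ 0.1780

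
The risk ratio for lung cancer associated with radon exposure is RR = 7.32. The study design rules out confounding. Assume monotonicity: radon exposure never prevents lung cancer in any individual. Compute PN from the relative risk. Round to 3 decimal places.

Under exogeneity and monotonicity, PN = (RR − 1) / RR = 1 − 1/RR.
PN = (7.32 − 1) / 7.32 = 6.32 / 7.32 ≈ 0.8634

PN ≈ 0.863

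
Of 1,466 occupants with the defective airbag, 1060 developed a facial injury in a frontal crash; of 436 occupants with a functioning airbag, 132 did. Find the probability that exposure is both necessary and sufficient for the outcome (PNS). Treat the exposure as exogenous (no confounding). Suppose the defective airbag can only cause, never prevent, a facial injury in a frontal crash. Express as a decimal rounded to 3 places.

PNS ≈ 0.420

p₁ = P(outcome | exposed) = 1060/1466 = 0.72306
p₀ = P(outcome | unexposed) = 132/436 = 0.30275
Under exogeneity and monotonicity, PNS = p₁ − p₀.
PNS = 0.72306 − 0.30275 = 0.4203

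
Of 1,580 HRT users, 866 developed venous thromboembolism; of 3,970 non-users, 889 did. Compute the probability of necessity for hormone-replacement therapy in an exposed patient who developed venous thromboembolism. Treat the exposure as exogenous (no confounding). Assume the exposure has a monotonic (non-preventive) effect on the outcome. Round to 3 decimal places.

PN ≈ 0.591

p₁ = P(outcome | exposed) = 866/1580 = 0.5481
p₀ = P(outcome | unexposed) = 889/3970 = 0.22393
Under exogeneity and monotonicity, PN = (p₁ − p₀) / p₁.
PN = (0.5481 − 0.22393) / 0.5481 = 0.32417 / 0.5481 ≈ 0.5914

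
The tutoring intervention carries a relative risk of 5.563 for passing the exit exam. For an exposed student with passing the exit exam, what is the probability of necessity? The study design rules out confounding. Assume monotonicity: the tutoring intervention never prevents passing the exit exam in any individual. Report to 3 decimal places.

Under exogeneity and monotonicity, PN = (RR − 1) / RR = 1 − 1/RR.
PN = (5.563 − 1) / 5.563 = 4.563 / 5.563 ≈ 0.8202

PN ≈ 0.820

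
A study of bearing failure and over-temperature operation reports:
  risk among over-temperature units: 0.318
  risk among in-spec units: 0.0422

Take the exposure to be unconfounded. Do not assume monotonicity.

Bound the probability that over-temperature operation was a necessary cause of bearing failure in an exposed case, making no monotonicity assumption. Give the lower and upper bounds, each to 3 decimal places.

Let p₁ = 0.318, p₀ = 0.0422.
Under exogeneity alone the bounds on PN are max{0,(p₁−p₀)/p₁} ≤ PN ≤ min{1,(1−p₀)/p₁}.
  lower = (p₁ − p₀)/p₁ = 0.2758 / 0.318 ≈ 0.8673
  upper = min{1, (1 − p₀)/p₁} = 0.9578 / 0.318 ≈ 3.0119 → capped at 1

0.867 ≤ PN ≤ 1.000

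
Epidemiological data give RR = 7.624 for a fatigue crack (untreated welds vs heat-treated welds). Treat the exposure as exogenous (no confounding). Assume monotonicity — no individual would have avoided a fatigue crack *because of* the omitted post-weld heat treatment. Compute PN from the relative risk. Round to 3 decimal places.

Under exogeneity and monotonicity, PN = (RR − 1) / RR = 1 − 1/RR.
PN = (7.624 − 1) / 7.624 = 6.624 / 7.624 ≈ 0.8688

PN ≈ 0.869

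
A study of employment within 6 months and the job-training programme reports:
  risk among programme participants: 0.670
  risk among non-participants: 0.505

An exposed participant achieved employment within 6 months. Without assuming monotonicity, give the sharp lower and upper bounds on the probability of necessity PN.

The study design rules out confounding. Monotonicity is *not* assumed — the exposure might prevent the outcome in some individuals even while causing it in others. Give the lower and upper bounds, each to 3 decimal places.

Let p₁ = 0.67, p₀ = 0.505.
Under exogeneity alone the bounds on PN are max{0,(p₁−p₀)/p₁} ≤ PN ≤ min{1,(1−p₀)/p₁}.
  lower = (p₁ − p₀)/p₁ = 0.165 / 0.67 ≈ 0.2463
  upper = min{1, (1 − p₀)/p₁} = 0.495 / 0.67 ≈ 0.7388

0.246 ≤ PN ≤ 0.739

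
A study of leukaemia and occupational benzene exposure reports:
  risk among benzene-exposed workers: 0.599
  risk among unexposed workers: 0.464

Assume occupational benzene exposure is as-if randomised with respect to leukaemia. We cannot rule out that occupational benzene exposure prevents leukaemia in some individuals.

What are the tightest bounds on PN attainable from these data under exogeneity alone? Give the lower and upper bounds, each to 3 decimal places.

Let p₁ = 0.599, p₀ = 0.464.
Under exogeneity alone the bounds on PN are max{0,(p₁−p₀)/p₁} ≤ PN ≤ min{1,(1−p₀)/p₁}.
  lower = (p₁ − p₀)/p₁ = 0.135 / 0.599 ≈ 0.2254
  upper = min{1, (1 − p₀)/p₁} = 0.536 / 0.599 ≈ 0.8948

0.225 ≤ PN ≤ 0.895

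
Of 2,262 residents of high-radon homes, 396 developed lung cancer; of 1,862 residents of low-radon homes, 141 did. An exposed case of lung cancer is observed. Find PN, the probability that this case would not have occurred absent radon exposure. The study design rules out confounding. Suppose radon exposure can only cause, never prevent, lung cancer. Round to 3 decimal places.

p₁ = P(outcome | exposed) = 396/2262 = 0.17507
p₀ = P(outcome | unexposed) = 141/1862 = 0.075725
Under exogeneity and monotonicity, PN = (p₁ − p₀) / p₁.
PN = (0.17507 − 0.075725) / 0.17507 = 0.099341 / 0.17507 ≈ 0.5674

PN ≈ 0.567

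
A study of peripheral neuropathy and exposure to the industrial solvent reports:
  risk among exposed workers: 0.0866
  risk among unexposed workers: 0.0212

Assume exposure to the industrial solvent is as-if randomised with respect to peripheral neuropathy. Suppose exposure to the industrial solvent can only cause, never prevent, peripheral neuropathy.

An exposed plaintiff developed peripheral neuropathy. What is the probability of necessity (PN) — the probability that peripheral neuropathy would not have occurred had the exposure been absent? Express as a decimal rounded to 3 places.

Let p₁ = 0.0866, p₀ = 0.0212.
Under exogeneity and monotonicity, PN = (p₁ − p₀) / p₁.
PN = (0.0866 − 0.0212) / 0.0866 = 0.0654 / 0.0866 ≈ 0.7552

PN ≈ 0.755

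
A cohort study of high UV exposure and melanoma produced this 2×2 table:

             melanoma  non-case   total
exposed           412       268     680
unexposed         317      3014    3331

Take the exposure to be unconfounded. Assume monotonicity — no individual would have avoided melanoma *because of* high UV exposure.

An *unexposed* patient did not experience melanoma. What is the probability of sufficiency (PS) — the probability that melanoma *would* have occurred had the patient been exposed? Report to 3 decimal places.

PS ≈ 0.564

p₁ = P(outcome | exposed) = 412/680 = 0.60588
p₀ = P(outcome | unexposed) = 317/3331 = 0.095167
Under exogeneity and monotonicity, PS = (p₁ − p₀) / (1 − p₀).
PS = (0.60588 − 0.095167) / (1 − 0.095167) = 0.51072 / 0.90483 ≈ 0.5644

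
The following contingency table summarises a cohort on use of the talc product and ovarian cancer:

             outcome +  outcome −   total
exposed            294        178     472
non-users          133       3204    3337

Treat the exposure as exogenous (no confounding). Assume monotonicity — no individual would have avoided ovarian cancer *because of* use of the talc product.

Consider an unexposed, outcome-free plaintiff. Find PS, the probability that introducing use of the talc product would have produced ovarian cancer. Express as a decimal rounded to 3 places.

p₁ = P(outcome | exposed) = 294/472 = 0.62288
p₀ = P(outcome | unexposed) = 133/3337 = 0.039856
Under exogeneity and monotonicity, PS = (p₁ − p₀)/(1 − p₀).
PS = (0.62288 − 0.039856) / 0.96014 ≈ 0.6072

PS ≈ 0.607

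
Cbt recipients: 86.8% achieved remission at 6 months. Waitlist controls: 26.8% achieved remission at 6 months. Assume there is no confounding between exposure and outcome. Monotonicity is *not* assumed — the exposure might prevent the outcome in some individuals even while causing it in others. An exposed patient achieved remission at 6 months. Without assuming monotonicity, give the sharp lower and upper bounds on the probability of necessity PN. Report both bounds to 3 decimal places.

0.691 ≤ PN ≤ 0.843

p₁ = 0.868, p₀ = 0.268.
Under exogeneity alone the bounds on PN are max{0,(p₁−p₀)/p₁} ≤ PN ≤ min{1,(1−p₀)/p₁}.
  lower = (p₁ − p₀)/p₁ = 0.6 / 0.868 ≈ 0.6912
  upper = min{1, (1 − p₀)/p₁} = 0.732 / 0.868 ≈ 0.8433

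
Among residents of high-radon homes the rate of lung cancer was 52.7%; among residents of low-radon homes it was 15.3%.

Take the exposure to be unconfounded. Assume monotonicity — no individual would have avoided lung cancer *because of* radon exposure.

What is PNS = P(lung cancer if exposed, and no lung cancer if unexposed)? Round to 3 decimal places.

PNS ≈ 0.374

p₁ = 0.527, p₀ = 0.153.
Under exogeneity and monotonicity, PNS = p₁ − p₀.
PNS = 0.527 − 0.153 = 0.374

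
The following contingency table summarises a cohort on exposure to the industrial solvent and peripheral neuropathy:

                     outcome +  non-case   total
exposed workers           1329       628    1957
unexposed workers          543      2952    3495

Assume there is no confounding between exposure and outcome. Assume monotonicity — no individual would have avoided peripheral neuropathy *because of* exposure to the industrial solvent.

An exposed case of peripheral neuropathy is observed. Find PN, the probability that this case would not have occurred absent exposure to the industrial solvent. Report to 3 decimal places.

p₁ = P(outcome | exposed) = 1329/1957 = 0.6791
p₀ = P(outcome | unexposed) = 543/3495 = 0.15536
Under exogeneity and monotonicity, PN = (p₁ − p₀) / p₁.
PN = (0.6791 − 0.15536) / 0.6791 = 0.52374 / 0.6791 ≈ 0.7712

PN ≈ 0.771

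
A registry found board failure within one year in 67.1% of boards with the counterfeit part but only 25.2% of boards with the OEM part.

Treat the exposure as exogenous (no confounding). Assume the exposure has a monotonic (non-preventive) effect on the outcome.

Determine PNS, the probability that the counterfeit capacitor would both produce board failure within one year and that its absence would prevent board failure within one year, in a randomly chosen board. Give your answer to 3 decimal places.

PNS ≈ 0.419

p₁ = 0.671, p₀ = 0.252.
Under exogeneity and monotonicity, PNS = p₁ − p₀.
PNS = 0.671 − 0.252 = 0.419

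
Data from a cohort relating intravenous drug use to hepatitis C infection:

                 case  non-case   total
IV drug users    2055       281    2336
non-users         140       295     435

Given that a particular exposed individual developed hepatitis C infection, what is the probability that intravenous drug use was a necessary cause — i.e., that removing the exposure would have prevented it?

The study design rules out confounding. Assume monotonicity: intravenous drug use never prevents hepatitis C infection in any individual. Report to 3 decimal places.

p₁ = P(outcome | exposed) = 2055/2336 = 0.87971
p₀ = P(outcome | unexposed) = 140/435 = 0.32184
Under exogeneity and monotonicity, PN = (p₁ − p₀)/p₁.
PN = (0.87971 − 0.32184) / 0.87971 ≈ 0.6342

PN ≈ 0.634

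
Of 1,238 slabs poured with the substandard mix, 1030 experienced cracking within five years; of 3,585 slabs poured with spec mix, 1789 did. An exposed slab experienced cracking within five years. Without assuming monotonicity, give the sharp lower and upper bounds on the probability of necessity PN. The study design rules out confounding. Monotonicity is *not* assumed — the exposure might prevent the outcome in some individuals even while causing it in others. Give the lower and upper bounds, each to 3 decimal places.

p₁ = P(outcome | exposed) = 1030/1238 = 0.83199
p₀ = P(outcome | unexposed) = 1789/3585 = 0.49902
Under exogeneity alone the bounds on PN are max{0,(p₁−p₀)/p₁} ≤ PN ≤ min{1,(1−p₀)/p₁}.
  lower = (p₁ − p₀)/p₁ = 0.33296 / 0.83199 ≈ 0.4002
  upper = min{1, (1 − p₀)/p₁} = 0.50098 / 0.83199 ≈ 0.6021

0.400 ≤ PN ≤ 0.602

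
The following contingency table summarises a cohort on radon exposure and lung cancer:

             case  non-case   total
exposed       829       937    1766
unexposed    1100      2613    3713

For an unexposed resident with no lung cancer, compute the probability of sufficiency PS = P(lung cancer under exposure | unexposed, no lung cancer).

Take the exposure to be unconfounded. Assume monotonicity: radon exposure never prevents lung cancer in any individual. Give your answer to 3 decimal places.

PS ≈ 0.246

p₁ = P(outcome | exposed) = 829/1766 = 0.46942
p₀ = P(outcome | unexposed) = 1100/3713 = 0.29626
Under exogeneity and monotonicity, PS = (p₁ − p₀)/(1 − p₀).
PS = (0.46942 − 0.29626) / 0.70374 ≈ 0.2461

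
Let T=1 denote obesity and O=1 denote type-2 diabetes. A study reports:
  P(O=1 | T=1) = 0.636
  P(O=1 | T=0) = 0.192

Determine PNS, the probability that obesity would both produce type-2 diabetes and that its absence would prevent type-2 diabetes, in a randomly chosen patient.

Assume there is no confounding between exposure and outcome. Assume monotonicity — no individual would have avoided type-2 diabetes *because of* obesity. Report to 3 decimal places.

Let p₁ = 0.636, p₀ = 0.192.
Under exogeneity and monotonicity, PNS = p₁ − p₀.
PNS = 0.636 − 0.192 = 0.444

PNS ≈ 0.444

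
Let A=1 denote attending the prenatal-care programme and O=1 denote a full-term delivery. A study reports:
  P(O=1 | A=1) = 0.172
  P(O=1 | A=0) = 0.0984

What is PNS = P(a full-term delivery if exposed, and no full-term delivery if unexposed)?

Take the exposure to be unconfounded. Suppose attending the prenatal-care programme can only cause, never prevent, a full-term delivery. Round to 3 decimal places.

PNS ≈ 0.074

Let p₁ = 0.172, p₀ = 0.0984.
Under exogeneity and monotonicity, PNS = p₁ − p₀.
PNS = 0.172 − 0.0984 = 0.0736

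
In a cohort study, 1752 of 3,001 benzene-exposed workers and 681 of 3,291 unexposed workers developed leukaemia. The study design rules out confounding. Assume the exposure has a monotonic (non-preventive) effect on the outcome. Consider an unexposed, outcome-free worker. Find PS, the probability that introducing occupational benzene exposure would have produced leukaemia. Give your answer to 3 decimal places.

PS ≈ 0.475

p₁ = P(outcome | exposed) = 1752/3001 = 0.58381
p₀ = P(outcome | unexposed) = 681/3291 = 0.20693
Under exogeneity and monotonicity, PS = (p₁ − p₀) / (1 − p₀).
PS = (0.58381 − 0.20693) / (1 − 0.20693) = 0.37688 / 0.79307 ≈ 0.4752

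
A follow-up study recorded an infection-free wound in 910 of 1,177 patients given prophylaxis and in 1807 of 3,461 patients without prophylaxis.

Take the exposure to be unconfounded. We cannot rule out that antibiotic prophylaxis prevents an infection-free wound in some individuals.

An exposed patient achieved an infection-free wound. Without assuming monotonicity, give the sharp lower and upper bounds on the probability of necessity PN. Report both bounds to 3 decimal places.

0.325 ≤ PN ≤ 0.618

p₁ = P(outcome | exposed) = 910/1177 = 0.77315
p₀ = P(outcome | unexposed) = 1807/3461 = 0.5221
Under exogeneity alone the bounds on PN are max{0,(p₁−p₀)/p₁} ≤ PN ≤ min{1,(1−p₀)/p₁}.
  lower = (p₁ − p₀)/p₁ = 0.25105 / 0.77315 ≈ 0.3247
  upper = min{1, (1 − p₀)/p₁} = 0.4779 / 0.77315 ≈ 0.6181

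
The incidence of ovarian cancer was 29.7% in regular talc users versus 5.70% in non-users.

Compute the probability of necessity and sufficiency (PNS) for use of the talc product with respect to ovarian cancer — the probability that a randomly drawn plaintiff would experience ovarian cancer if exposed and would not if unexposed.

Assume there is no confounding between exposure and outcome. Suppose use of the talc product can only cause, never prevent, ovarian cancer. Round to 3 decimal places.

p₁ = 0.297, p₀ = 0.057.
Under exogeneity and monotonicity, PNS = p₁ − p₀.
PNS = 0.297 − 0.057 = 0.24

PNS ≈ 0.240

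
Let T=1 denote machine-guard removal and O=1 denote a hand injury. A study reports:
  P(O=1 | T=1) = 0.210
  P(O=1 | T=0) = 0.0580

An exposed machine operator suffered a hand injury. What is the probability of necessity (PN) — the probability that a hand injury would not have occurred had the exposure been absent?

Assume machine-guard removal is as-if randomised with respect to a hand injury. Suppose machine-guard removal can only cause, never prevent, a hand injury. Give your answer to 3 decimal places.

Let p₁ = 0.21, p₀ = 0.058.
Under exogeneity and monotonicity, PN = (p₁ − p₀) / p₁.
PN = (0.21 − 0.058) / 0.21 = 0.152 / 0.21 ≈ 0.7238

PN ≈ 0.724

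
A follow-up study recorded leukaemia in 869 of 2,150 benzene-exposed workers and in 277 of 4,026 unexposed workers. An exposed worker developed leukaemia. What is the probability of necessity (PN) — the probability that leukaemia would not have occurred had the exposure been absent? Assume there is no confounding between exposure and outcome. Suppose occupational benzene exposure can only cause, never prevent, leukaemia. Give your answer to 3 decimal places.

p₁ = P(outcome | exposed) = 869/2150 = 0.40419
p₀ = P(outcome | unexposed) = 277/4026 = 0.068803
Under exogeneity and monotonicity, PN = (p₁ − p₀) / p₁.
PN = (0.40419 − 0.068803) / 0.40419 = 0.33538 / 0.40419 ≈ 0.8298

PN ≈ 0.830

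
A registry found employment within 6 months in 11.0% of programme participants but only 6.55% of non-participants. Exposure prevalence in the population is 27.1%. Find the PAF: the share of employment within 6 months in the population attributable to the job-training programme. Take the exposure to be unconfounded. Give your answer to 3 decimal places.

p₁ = 0.11, p₀ = 0.0655.
Overall risk P(Y=1) = π·p₁ + (1−π)·p₀ = 0.271×0.11 + 0.729×0.0655 = 0.07756.
Under exogeneity, PAF = [P(Y=1) − p₀] / P(Y=1).
PAF = (0.07756 − 0.0655) / 0.07756 ≈ 0.1555

PAF ≈ 0.155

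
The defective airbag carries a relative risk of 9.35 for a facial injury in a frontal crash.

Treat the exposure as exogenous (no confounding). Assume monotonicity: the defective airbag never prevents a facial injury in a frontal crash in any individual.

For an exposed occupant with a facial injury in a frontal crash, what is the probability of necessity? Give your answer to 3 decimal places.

Under exogeneity and monotonicity, PN = (RR − 1) / RR = 1 − 1/RR.
PN = (9.35 − 1) / 9.35 = 8.35 / 9.35 ≈ 0.8930

PN ≈ 0.893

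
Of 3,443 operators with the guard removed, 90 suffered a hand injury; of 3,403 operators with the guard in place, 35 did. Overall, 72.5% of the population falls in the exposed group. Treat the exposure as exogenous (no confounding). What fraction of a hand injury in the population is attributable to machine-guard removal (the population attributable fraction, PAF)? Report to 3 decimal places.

PAF ≈ 0.528

p₁ = P(outcome | exposed) = 90/3443 = 0.02614
p₀ = P(outcome | unexposed) = 35/3403 = 0.010285
Overall risk P(Y=1) = π·p₁ + (1−π)·p₀ = 0.725×0.02614 + 0.275×0.010285 = 0.02178.
Under exogeneity, PAF = [P(Y=1) − p₀] / P(Y=1).
PAF = (0.02178 − 0.010285) / 0.02178 ≈ 0.5278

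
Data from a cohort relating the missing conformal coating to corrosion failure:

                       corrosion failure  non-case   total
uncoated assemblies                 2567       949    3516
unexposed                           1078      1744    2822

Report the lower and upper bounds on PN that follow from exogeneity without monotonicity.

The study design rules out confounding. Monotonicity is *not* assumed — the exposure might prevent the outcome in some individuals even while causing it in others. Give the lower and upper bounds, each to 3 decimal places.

0.477 ≤ PN ≤ 0.846

p₁ = P(outcome | exposed) = 2567/3516 = 0.73009
p₀ = P(outcome | unexposed) = 1078/2822 = 0.382
Under exogeneity alone the bounds on PN are max{0,(p₁−p₀)/p₁} ≤ PN ≤ min{1,(1−p₀)/p₁}.
  lower = (p₁ − p₀)/p₁ = 0.34809 / 0.73009 ≈ 0.4768
  upper = min{1, (1 − p₀)/p₁} = 0.618 / 0.73009 ≈ 0.8465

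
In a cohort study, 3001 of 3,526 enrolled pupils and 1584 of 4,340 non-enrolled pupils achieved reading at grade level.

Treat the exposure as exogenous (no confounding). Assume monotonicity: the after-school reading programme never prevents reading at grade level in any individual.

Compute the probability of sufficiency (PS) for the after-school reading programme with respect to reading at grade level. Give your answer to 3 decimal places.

PS ≈ 0.766

p₁ = P(outcome | exposed) = 3001/3526 = 0.85111
p₀ = P(outcome | unexposed) = 1584/4340 = 0.36498
Under exogeneity and monotonicity, PS = (p₁ − p₀) / (1 − p₀).
PS = (0.85111 − 0.36498) / (1 − 0.36498) = 0.48613 / 0.63502 ≈ 0.7655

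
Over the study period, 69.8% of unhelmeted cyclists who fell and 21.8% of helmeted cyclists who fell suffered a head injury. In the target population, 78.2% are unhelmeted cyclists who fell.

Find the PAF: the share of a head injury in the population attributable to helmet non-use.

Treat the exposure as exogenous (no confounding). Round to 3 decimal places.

PAF ≈ 0.633

p₁ = 0.698, p₀ = 0.218.
Overall risk P(Y=1) = π·p₁ + (1−π)·p₀ = 0.782×0.698 + 0.218×0.218 = 0.59336.
Under exogeneity, PAF = [P(Y=1) − p₀] / P(Y=1).
PAF = (0.59336 − 0.218) / 0.59336 ≈ 0.6326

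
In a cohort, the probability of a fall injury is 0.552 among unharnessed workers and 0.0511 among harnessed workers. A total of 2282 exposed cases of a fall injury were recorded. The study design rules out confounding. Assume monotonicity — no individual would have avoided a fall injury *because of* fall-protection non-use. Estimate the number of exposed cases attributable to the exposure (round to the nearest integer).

Let p₁ = 0.552, p₀ = 0.0511.
PN = (p₁ − p₀)/p₁ = (0.552 − 0.0511) / 0.552 ≈ 0.90743.
Attributable cases ≈ PN × (exposed cases) = 0.90743 × 2282 ≈ 2070.75.

about 2071 cases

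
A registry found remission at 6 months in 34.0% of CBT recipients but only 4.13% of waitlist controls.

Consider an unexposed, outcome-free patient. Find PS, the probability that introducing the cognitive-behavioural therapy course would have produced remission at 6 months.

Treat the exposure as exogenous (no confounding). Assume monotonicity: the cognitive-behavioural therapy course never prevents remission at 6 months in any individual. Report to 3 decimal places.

p₁ = 0.34, p₀ = 0.0413.
Under exogeneity and monotonicity, PS = (p₁ − p₀) / (1 − p₀).
PS = (0.34 − 0.0413) / (1 − 0.0413) = 0.2987 / 0.9587 ≈ 0.3116

PS ≈ 0.312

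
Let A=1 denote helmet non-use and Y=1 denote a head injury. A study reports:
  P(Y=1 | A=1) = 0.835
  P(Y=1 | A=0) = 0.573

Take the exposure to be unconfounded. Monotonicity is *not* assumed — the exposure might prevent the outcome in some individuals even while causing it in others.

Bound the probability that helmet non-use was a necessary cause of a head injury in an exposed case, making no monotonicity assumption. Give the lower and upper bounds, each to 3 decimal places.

0.314 ≤ PN ≤ 0.511

Let p₁ = 0.835, p₀ = 0.573.
Under exogeneity alone the bounds on PN are max{0,(p₁−p₀)/p₁} ≤ PN ≤ min{1,(1−p₀)/p₁}.
  lower = (p₁ − p₀)/p₁ = 0.262 / 0.835 ≈ 0.3138
  upper = min{1, (1 − p₀)/p₁} = 0.427 / 0.835 ≈ 0.5114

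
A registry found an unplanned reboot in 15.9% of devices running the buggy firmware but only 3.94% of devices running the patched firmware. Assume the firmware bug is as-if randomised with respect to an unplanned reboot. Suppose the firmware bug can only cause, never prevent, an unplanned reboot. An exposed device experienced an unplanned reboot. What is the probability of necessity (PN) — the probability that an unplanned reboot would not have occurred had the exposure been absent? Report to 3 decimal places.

p₁ = 0.159, p₀ = 0.0394.
Under exogeneity and monotonicity, PN = (p₁ − p₀) / p₁.
PN = (0.159 − 0.0394) / 0.159 = 0.1196 / 0.159 ≈ 0.7522

PN ≈ 0.752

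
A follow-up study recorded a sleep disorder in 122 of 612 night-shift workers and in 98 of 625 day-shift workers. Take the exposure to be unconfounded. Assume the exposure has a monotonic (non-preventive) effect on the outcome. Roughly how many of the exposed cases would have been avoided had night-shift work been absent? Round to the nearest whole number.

about 26 cases

p₁ = P(outcome | exposed) = 122/612 = 0.19935
p₀ = P(outcome | unexposed) = 98/625 = 0.1568
PN = (p₁ − p₀)/p₁ = (0.19935 − 0.1568) / 0.19935 ≈ 0.21343.
Attributable cases ≈ PN × (exposed cases) = 0.21343 × 122 ≈ 26.04.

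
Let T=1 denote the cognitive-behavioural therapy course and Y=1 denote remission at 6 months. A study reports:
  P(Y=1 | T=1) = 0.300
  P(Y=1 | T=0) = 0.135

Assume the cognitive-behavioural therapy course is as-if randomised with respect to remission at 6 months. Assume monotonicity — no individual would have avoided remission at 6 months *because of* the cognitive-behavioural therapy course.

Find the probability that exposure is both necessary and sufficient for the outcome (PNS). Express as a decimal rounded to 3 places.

Let p₁ = 0.3, p₀ = 0.135.
Under exogeneity and monotonicity, PNS = p₁ − p₀.
PNS = 0.3 − 0.135 = 0.165

PNS ≈ 0.165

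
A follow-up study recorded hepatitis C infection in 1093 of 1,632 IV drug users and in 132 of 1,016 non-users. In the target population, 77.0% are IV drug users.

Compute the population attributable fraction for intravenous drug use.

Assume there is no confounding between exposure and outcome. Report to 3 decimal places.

p₁ = P(outcome | exposed) = 1093/1632 = 0.66973
p₀ = P(outcome | unexposed) = 132/1016 = 0.12992
Overall risk P(Y=1) = π·p₁ + (1−π)·p₀ = 0.77×0.66973 + 0.23×0.12992 = 0.54557.
Under exogeneity, PAF = [P(Y=1) − p₀] / P(Y=1).
PAF = (0.54557 − 0.12992) / 0.54557 ≈ 0.7619

PAF ≈ 0.762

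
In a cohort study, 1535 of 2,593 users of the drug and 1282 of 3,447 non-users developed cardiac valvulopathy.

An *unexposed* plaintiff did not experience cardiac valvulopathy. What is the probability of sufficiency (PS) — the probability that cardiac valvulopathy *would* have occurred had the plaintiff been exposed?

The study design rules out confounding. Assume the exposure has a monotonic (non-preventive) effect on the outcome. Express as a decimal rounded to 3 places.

p₁ = P(outcome | exposed) = 1535/2593 = 0.59198
p₀ = P(outcome | unexposed) = 1282/3447 = 0.37192
Under exogeneity and monotonicity, PS = (p₁ − p₀) / (1 − p₀).
PS = (0.59198 − 0.37192) / (1 − 0.37192) = 0.22006 / 0.62808 ≈ 0.3504

PS ≈ 0.350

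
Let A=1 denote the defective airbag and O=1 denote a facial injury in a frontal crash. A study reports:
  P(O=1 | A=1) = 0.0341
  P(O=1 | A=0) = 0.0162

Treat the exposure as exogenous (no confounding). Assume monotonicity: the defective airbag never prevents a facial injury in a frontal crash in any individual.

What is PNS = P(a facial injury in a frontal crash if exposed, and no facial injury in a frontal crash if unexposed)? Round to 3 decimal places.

Let p₁ = 0.0341, p₀ = 0.0162.
Under exogeneity and monotonicity, PNS = p₁ − p₀.
PNS = 0.0341 − 0.0162 = 0.0179

PNS ≈ 0.018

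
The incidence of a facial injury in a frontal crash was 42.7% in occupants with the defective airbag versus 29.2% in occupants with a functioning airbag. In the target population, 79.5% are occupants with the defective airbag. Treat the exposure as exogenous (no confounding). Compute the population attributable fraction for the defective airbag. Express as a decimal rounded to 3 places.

PAF ≈ 0.269

p₁ = 0.427, p₀ = 0.292.
Overall risk P(Y=1) = π·p₁ + (1−π)·p₀ = 0.795×0.427 + 0.205×0.292 = 0.39933.
Under exogeneity, PAF = [P(Y=1) − p₀] / P(Y=1).
PAF = (0.39933 − 0.292) / 0.39933 ≈ 0.2688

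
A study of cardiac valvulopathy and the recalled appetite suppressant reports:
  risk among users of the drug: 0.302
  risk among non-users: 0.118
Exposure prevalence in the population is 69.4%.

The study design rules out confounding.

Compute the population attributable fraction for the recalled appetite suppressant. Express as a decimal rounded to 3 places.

PAF ≈ 0.520

Let p₁ = 0.302, p₀ = 0.118.
Overall risk P(Y=1) = π·p₁ + (1−π)·p₀ = 0.694×0.302 + 0.306×0.118 = 0.2457.
Under exogeneity, PAF = [P(Y=1) − p₀] / P(Y=1).
PAF = (0.2457 − 0.118) / 0.2457 ≈ 0.5197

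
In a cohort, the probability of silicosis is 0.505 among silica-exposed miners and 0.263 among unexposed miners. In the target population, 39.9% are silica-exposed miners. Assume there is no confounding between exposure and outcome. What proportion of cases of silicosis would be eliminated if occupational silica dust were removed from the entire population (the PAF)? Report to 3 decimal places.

PAF ≈ 0.269

Let p₁ = 0.505, p₀ = 0.263.
Overall risk P(Y=1) = π·p₁ + (1−π)·p₀ = 0.399×0.505 + 0.601×0.263 = 0.35956.
Under exogeneity, PAF = [P(Y=1) − p₀] / P(Y=1).
PAF = (0.35956 − 0.263) / 0.35956 ≈ 0.2685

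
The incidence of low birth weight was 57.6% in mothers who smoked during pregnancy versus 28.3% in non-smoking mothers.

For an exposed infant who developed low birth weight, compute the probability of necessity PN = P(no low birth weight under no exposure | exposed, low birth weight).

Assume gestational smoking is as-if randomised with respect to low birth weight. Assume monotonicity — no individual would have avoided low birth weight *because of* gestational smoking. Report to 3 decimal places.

PN ≈ 0.509

p₁ = 0.576, p₀ = 0.283.
Under exogeneity and monotonicity, PN = (p₁ − p₀) / p₁.
PN = (0.576 − 0.283) / 0.576 = 0.293 / 0.576 ≈ 0.5087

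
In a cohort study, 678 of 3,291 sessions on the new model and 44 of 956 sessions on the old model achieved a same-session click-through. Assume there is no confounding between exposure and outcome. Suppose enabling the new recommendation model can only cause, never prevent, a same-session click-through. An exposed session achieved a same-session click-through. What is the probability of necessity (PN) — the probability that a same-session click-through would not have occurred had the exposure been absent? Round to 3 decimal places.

p₁ = P(outcome | exposed) = 678/3291 = 0.20602
p₀ = P(outcome | unexposed) = 44/956 = 0.046025
Under exogeneity and monotonicity, PN = (p₁ − p₀) / p₁.
PN = (0.20602 − 0.046025) / 0.20602 = 0.15999 / 0.20602 ≈ 0.7766

PN ≈ 0.777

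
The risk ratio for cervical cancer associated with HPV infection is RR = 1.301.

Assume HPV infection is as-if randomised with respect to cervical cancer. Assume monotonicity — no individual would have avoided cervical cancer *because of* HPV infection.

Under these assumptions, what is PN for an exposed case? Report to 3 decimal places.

PN ≈ 0.231

Under exogeneity and monotonicity, PN = (RR − 1) / RR = 1 − 1/RR.
PN = (1.301 − 1) / 1.301 = 0.301 / 1.301 ≈ 0.2314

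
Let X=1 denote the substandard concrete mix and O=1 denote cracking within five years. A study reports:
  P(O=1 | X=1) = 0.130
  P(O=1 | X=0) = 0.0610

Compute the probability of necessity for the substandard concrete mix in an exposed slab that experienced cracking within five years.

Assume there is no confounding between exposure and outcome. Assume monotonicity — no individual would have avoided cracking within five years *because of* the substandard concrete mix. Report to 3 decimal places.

Let p₁ = 0.13, p₀ = 0.061.
Under exogeneity and monotonicity, PN = (p₁ − p₀) / p₁.
PN = (0.13 − 0.061) / 0.13 = 0.069 / 0.13 ≈ 0.5308

PN ≈ 0.531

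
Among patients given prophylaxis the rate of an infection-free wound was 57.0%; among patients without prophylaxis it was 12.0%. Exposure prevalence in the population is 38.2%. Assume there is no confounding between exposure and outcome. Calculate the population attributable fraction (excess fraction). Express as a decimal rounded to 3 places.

p₁ = 0.57, p₀ = 0.12.
Overall risk P(Y=1) = π·p₁ + (1−π)·p₀ = 0.382×0.57 + 0.618×0.12 = 0.2919.
Under exogeneity, PAF = [P(Y=1) − p₀] / P(Y=1).
PAF = (0.2919 − 0.12) / 0.2919 ≈ 0.5889

PAF ≈ 0.589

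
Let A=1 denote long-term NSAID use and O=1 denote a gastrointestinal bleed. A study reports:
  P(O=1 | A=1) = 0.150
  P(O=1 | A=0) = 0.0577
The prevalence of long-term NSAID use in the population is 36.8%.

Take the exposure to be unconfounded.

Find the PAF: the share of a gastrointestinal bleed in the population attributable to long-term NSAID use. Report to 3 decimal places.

Let p₁ = 0.15, p₀ = 0.0577.
Overall risk P(Y=1) = π·p₁ + (1−π)·p₀ = 0.368×0.15 + 0.632×0.0577 = 0.091666.
Under exogeneity, PAF = [P(Y=1) − p₀] / P(Y=1).
PAF = (0.091666 − 0.0577) / 0.091666 ≈ 0.3705

PAF ≈ 0.371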